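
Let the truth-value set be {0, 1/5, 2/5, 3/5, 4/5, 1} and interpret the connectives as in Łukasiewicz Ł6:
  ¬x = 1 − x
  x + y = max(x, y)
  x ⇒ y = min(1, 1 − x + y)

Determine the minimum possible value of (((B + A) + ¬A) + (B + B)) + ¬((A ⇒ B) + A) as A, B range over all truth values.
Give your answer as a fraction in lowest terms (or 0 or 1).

Take A = 2/5, B = 0:
B + A = 0 + 2/5 = 2/5
¬A = ¬2/5 = 3/5
(B + A) + ¬A = 2/5 + 3/5 = 3/5
B + B = 0 + 0 = 0
((B + A) + ¬A) + (B + B) = 3/5 + 0 = 3/5
A ⇒ B = 2/5 ⇒ 0 = 3/5
(A ⇒ B) + A = 3/5 + 2/5 = 3/5
¬((A ⇒ B) + A) = ¬3/5 = 2/5
(((B + A) + ¬A) + (B + B)) + ¬((A ⇒ B) + A) = 3/5 + 2/5 = 3/5
No assignment yields a value below 3/5, so this is the minimum.

3/5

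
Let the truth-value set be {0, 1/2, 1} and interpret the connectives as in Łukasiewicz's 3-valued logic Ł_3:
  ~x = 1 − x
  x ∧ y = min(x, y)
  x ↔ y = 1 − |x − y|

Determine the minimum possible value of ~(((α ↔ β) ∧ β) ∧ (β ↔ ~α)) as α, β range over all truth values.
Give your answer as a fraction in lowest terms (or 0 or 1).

1/2

Take α = 0, β = 1/2:
α ↔ β = 0 ↔ 1/2 = 1/2
(α ↔ β) ∧ β = 1/2 ∧ 1/2 = 1/2
~α = ~0 = 1
β ↔ ~α = 1/2 ↔ 1 = 1/2
((α ↔ β) ∧ β) ∧ (β ↔ ~α) = 1/2 ∧ 1/2 = 1/2
~(((α ↔ β) ∧ β) ∧ (β ↔ ~α)) = ~1/2 = 1/2
No assignment yields a value below 1/2, so this is the minimum.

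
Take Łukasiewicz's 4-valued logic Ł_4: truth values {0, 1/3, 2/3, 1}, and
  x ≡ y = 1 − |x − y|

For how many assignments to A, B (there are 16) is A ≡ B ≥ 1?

4

A = 0, B = 0 ↦ 1  ≥
A = 0, B = 1/3 ↦ 2/3  <
A = 0, B = 2/3 ↦ 1/3  <
A = 0, B = 1 ↦ 0  <
A = 1/3, B = 0 ↦ 2/3  <
A = 1/3, B = 1/3 ↦ 1  ≥
A = 1/3, B = 2/3 ↦ 2/3  <
A = 1/3, B = 1 ↦ 1/3  <
A = 2/3, B = 0 ↦ 1/3  <
A = 2/3, B = 1/3 ↦ 2/3  <
A = 2/3, B = 2/3 ↦ 1  ≥
A = 2/3, B = 1 ↦ 2/3  <
A = 1, B = 0 ↦ 0  <
A = 1, B = 1/3 ↦ 1/3  <
A = 1, B = 2/3 ↦ 2/3  <
A = 1, B = 1 ↦ 1  ≥
So 4 of the 16 assignments meet the threshold.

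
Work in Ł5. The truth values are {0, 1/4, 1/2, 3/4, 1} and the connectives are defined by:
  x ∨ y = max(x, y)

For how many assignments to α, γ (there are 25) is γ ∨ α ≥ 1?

value 1: 9 assignments (counts)
value 3/4: 7 assignments
value 1/2: 5 assignments
value 1/4: 3 assignments
value 0: 1 assignment
So 9 of the 25 assignments meet the threshold.

9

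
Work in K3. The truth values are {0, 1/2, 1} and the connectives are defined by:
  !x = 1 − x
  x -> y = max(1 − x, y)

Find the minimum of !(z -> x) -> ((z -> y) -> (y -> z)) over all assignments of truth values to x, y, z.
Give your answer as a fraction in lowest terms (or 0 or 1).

Take x = 0, y = 1/2, z = 1/2:
z -> x = 1/2 -> 0 = 1/2
!(z -> x) = !1/2 = 1/2
z -> y = 1/2 -> 1/2 = 1/2
y -> z = 1/2 -> 1/2 = 1/2
(z -> y) -> (y -> z) = 1/2 -> 1/2 = 1/2
!(z -> x) -> ((z -> y) -> (y -> z)) = 1/2 -> 1/2 = 1/2
No assignment yields a value below 1/2, so this is the minimum.

1/2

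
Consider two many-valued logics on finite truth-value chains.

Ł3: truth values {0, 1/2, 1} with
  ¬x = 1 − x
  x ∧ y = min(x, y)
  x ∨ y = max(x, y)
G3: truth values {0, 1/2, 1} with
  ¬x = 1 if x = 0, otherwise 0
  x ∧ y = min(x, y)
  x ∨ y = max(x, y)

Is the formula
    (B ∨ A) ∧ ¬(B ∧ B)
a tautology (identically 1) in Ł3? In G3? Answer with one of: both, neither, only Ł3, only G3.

neither

In Ł3: at A = 0, B = 0 the value is 0 — not a tautology.
In G3: at A = 0, B = 0 the value is 0 — not a tautology.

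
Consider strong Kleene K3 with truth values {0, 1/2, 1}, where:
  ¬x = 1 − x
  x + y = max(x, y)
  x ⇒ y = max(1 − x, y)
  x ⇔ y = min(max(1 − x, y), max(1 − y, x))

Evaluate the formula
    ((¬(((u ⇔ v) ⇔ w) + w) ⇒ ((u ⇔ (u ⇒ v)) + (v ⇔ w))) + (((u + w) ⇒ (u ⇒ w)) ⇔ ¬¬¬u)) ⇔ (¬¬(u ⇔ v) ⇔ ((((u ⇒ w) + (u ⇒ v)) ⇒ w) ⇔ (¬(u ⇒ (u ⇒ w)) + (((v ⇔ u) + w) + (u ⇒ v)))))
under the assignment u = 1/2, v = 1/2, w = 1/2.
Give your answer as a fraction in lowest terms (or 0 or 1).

u ⇔ v = 1/2 ⇔ 1/2 = 1/2
(u ⇔ v) ⇔ w = 1/2 ⇔ 1/2 = 1/2
((u ⇔ v) ⇔ w) + w = 1/2 + 1/2 = 1/2
¬(((u ⇔ v) ⇔ w) + w) = ¬1/2 = 1/2
u ⇒ v = 1/2 ⇒ 1/2 = 1/2
u ⇔ (u ⇒ v) = 1/2 ⇔ 1/2 = 1/2
v ⇔ w = 1/2 ⇔ 1/2 = 1/2
(u ⇔ (u ⇒ v)) + (v ⇔ w) = 1/2 + 1/2 = 1/2
¬(((u ⇔ v) ⇔ w) + w) ⇒ ((u ⇔ (u ⇒ v)) + (v ⇔ w)) = 1/2 ⇒ 1/2 = 1/2
u + w = 1/2 + 1/2 = 1/2
u ⇒ w = 1/2 ⇒ 1/2 = 1/2
(u + w) ⇒ (u ⇒ w) = 1/2 ⇒ 1/2 = 1/2
¬u = ¬1/2 = 1/2
¬¬u = ¬1/2 = 1/2
¬¬¬u = ¬1/2 = 1/2
((u + w) ⇒ (u ⇒ w)) ⇔ ¬¬¬u = 1/2 ⇔ 1/2 = 1/2
(¬(((u ⇔ v) ⇔ w) + w) ⇒ ((u ⇔ (u ⇒ v)) + (v ⇔ w))) + (((u + w) ⇒ (u ⇒ w)) ⇔ ¬¬¬u) = 1/2 + 1/2 = 1/2
u ⇔ v = 1/2 ⇔ 1/2 = 1/2
¬(u ⇔ v) = ¬1/2 = 1/2
¬¬(u ⇔ v) = ¬1/2 = 1/2
u ⇒ w = 1/2 ⇒ 1/2 = 1/2
u ⇒ v = 1/2 ⇒ 1/2 = 1/2
(u ⇒ w) + (u ⇒ v) = 1/2 + 1/2 = 1/2
((u ⇒ w) + (u ⇒ v)) ⇒ w = 1/2 ⇒ 1/2 = 1/2
u ⇒ w = 1/2 ⇒ 1/2 = 1/2
u ⇒ (u ⇒ w) = 1/2 ⇒ 1/2 = 1/2
¬(u ⇒ (u ⇒ w)) = ¬1/2 = 1/2
v ⇔ u = 1/2 ⇔ 1/2 = 1/2
(v ⇔ u) + w = 1/2 + 1/2 = 1/2
u ⇒ v = 1/2 ⇒ 1/2 = 1/2
((v ⇔ u) + w) + (u ⇒ v) = 1/2 + 1/2 = 1/2
¬(u ⇒ (u ⇒ w)) + (((v ⇔ u) + w) + (u ⇒ v)) = 1/2 + 1/2 = 1/2
(((u ⇒ w) + (u ⇒ v)) ⇒ w) ⇔ (¬(u ⇒ (u ⇒ w)) + (((v ⇔ u) + w) + (u ⇒ v))) = 1/2 ⇔ 1/2 = 1/2
¬¬(u ⇔ v) ⇔ ((((u ⇒ w) + (u ⇒ v)) ⇒ w) ⇔ (¬(u ⇒ (u ⇒ w)) + (((v ⇔ u) + w) + (u ⇒ v)))) = 1/2 ⇔ 1/2 = 1/2
((¬(((u ⇔ v) ⇔ w) + w) ⇒ ((u ⇔ (u ⇒ v)) + (v ⇔ w))) + (((u + w) ⇒ (u ⇒ w)) ⇔ ¬¬¬u)) ⇔ (¬¬(u ⇔ v) ⇔ ((((u ⇒ w) + (u ⇒ v)) ⇒ w) ⇔ (¬(u ⇒ (u ⇒ w)) + (((v ⇔ u) + w) + (u ⇒ v))))) = 1/2 ⇔ 1/2 = 1/2

1/2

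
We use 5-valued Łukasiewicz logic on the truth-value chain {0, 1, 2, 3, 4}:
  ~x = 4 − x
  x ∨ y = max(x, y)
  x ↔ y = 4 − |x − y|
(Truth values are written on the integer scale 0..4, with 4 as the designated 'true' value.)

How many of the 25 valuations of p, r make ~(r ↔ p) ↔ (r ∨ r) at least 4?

7

value 4: 7 assignments (counts)
value 3: 7 assignments
value 2: 6 assignments
value 1: 3 assignments
value 0: 2 assignments
So 7 of the 25 assignments meet the threshold.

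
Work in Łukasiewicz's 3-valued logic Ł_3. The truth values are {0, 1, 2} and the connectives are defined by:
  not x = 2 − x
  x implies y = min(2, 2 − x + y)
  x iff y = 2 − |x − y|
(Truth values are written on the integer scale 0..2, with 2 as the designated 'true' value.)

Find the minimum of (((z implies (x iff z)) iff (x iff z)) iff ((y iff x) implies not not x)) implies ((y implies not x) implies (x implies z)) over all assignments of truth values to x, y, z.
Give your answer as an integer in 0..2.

Take x = 1, y = 1, z = 0:
x iff z = 1 iff 0 = 1
z implies (x iff z) = 0 implies 1 = 2
x iff z = 1 iff 0 = 1
(z implies (x iff z)) iff (x iff z) = 2 iff 1 = 1
y iff x = 1 iff 1 = 2
not x = not 1 = 1
not not x = not 1 = 1
(y iff x) implies not not x = 2 implies 1 = 1
((z implies (x iff z)) iff (x iff z)) iff ((y iff x) implies not not x) = 1 iff 1 = 2
not x = not 1 = 1
y implies not x = 1 implies 1 = 2
x implies z = 1 implies 0 = 1
(y implies not x) implies (x implies z) = 2 implies 1 = 1
(((z implies (x iff z)) iff (x iff z)) iff ((y iff x) implies not not x)) implies ((y implies not x) implies (x implies z)) = 2 implies 1 = 1
No assignment yields a value below 1, so this is the minimum.

1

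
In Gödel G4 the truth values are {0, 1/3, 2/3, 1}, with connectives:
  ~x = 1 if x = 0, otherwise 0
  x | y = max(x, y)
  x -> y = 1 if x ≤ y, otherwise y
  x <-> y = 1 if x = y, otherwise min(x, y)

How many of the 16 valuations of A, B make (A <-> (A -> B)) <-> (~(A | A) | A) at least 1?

6

A = 0, B = 0 ↦ 0  <
A = 0, B = 1/3 ↦ 0  <
A = 0, B = 2/3 ↦ 0  <
A = 0, B = 1 ↦ 0  <
A = 1/3, B = 0 ↦ 0  <
A = 1/3, B = 1/3 ↦ 1  ≥
A = 1/3, B = 2/3 ↦ 1  ≥
A = 1/3, B = 1 ↦ 1  ≥
A = 2/3, B = 0 ↦ 0  <
A = 2/3, B = 1/3 ↦ 1/3  <
A = 2/3, B = 2/3 ↦ 1  ≥
A = 2/3, B = 1 ↦ 1  ≥
A = 1, B = 0 ↦ 0  <
A = 1, B = 1/3 ↦ 1/3  <
A = 1, B = 2/3 ↦ 2/3  <
A = 1, B = 1 ↦ 1  ≥
So 6 of the 16 assignments meet the threshold.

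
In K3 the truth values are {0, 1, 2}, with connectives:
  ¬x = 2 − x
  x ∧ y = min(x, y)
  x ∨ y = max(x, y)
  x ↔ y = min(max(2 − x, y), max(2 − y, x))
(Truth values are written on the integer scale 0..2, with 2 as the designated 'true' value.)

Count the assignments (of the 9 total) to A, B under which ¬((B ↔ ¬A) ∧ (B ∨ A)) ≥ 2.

2

A = 0, B = 0 ↦ 2  ≥
A = 0, B = 1 ↦ 1  <
A = 0, B = 2 ↦ 0  <
A = 1, B = 0 ↦ 1  <
A = 1, B = 1 ↦ 1  <
A = 1, B = 2 ↦ 1  <
A = 2, B = 0 ↦ 0  <
A = 2, B = 1 ↦ 1  <
A = 2, B = 2 ↦ 2  ≥
So 2 of the 9 assignments meet the threshold.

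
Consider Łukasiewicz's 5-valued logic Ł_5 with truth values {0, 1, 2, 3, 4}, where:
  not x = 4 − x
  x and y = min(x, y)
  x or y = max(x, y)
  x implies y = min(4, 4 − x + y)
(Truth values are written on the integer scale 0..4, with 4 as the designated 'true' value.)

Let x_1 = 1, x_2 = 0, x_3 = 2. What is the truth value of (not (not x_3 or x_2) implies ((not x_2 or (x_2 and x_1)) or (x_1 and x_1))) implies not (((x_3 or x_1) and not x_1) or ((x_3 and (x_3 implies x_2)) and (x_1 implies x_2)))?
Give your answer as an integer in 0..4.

not x_3 = not 2 = 2
not x_3 or x_2 = 2 or 0 = 2
not (not x_3 or x_2) = not 2 = 2
not x_2 = not 0 = 4
x_2 and x_1 = 0 and 1 = 0
not x_2 or (x_2 and x_1) = 4 or 0 = 4
x_1 and x_1 = 1 and 1 = 1
(not x_2 or (x_2 and x_1)) or (x_1 and x_1) = 4 or 1 = 4
not (not x_3 or x_2) implies ((not x_2 or (x_2 and x_1)) or (x_1 and x_1)) = 2 implies 4 = 4
x_3 or x_1 = 2 or 1 = 2
not x_1 = not 1 = 3
(x_3 or x_1) and not x_1 = 2 and 3 = 2
x_3 implies x_2 = 2 implies 0 = 2
x_3 and (x_3 implies x_2) = 2 and 2 = 2
x_1 implies x_2 = 1 implies 0 = 3
(x_3 and (x_3 implies x_2)) and (x_1 implies x_2) = 2 and 3 = 2
((x_3 or x_1) and not x_1) or ((x_3 and (x_3 implies x_2)) and (x_1 implies x_2)) = 2 or 2 = 2
not (((x_3 or x_1) and not x_1) or ((x_3 and (x_3 implies x_2)) and (x_1 implies x_2))) = not 2 = 2
(not (not x_3 or x_2) implies ((not x_2 or (x_2 and x_1)) or (x_1 and x_1))) implies not (((x_3 or x_1) and not x_1) or ((x_3 and (x_3 implies x_2)) and (x_1 implies x_2))) = 4 implies 2 = 2

2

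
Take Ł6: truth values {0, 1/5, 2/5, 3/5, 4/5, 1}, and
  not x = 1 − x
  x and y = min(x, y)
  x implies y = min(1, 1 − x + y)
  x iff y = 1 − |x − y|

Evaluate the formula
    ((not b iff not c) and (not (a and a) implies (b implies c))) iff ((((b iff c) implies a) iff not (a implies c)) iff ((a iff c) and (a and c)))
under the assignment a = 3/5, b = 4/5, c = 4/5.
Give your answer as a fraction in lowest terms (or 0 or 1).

4/5

not b = not 4/5 = 1/5
not c = not 4/5 = 1/5
not b iff not c = 1/5 iff 1/5 = 1
a and a = 3/5 and 3/5 = 3/5
not (a and a) = not 3/5 = 2/5
b implies c = 4/5 implies 4/5 = 1
not (a and a) implies (b implies c) = 2/5 implies 1 = 1
(not b iff not c) and (not (a and a) implies (b implies c)) = 1 and 1 = 1
b iff c = 4/5 iff 4/5 = 1
(b iff c) implies a = 1 implies 3/5 = 3/5
a implies c = 3/5 implies 4/5 = 1
not (a implies c) = not 1 = 0
((b iff c) implies a) iff not (a implies c) = 3/5 iff 0 = 2/5
a iff c = 3/5 iff 4/5 = 4/5
a and c = 3/5 and 4/5 = 3/5
(a iff c) and (a and c) = 4/5 and 3/5 = 3/5
(((b iff c) implies a) iff not (a implies c)) iff ((a iff c) and (a and c)) = 2/5 iff 3/5 = 4/5
((not b iff not c) and (not (a and a) implies (b implies c))) iff ((((b iff c) implies a) iff not (a implies c)) iff ((a iff c) and (a and c))) = 1 iff 4/5 = 4/5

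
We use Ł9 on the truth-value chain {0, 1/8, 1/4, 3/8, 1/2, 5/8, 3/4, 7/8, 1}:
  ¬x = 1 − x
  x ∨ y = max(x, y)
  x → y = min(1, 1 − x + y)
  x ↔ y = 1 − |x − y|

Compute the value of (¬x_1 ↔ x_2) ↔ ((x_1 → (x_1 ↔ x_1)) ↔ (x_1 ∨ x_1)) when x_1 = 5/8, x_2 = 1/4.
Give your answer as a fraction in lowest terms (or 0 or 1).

3/4

¬x_1 = ¬5/8 = 3/8
¬x_1 ↔ x_2 = 3/8 ↔ 1/4 = 7/8
x_1 ↔ x_1 = 5/8 ↔ 5/8 = 1
x_1 → (x_1 ↔ x_1) = 5/8 → 1 = 1
x_1 ∨ x_1 = 5/8 ∨ 5/8 = 5/8
(x_1 → (x_1 ↔ x_1)) ↔ (x_1 ∨ x_1) = 1 ↔ 5/8 = 5/8
(¬x_1 ↔ x_2) ↔ ((x_1 → (x_1 ↔ x_1)) ↔ (x_1 ∨ x_1)) = 7/8 ↔ 5/8 = 3/4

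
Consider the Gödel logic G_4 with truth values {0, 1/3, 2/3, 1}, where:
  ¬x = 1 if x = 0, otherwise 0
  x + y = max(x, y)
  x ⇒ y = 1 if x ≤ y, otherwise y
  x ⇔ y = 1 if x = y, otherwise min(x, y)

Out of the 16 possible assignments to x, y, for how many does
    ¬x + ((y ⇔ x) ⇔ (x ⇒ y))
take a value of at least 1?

13

x = 0, y = 0 ↦ 1  ≥
x = 0, y = 1/3 ↦ 1  ≥
x = 0, y = 2/3 ↦ 1  ≥
x = 0, y = 1 ↦ 1  ≥
x = 1/3, y = 0 ↦ 1  ≥
x = 1/3, y = 1/3 ↦ 1  ≥
x = 1/3, y = 2/3 ↦ 1/3  <
x = 1/3, y = 1 ↦ 1/3  <
x = 2/3, y = 0 ↦ 1  ≥
x = 2/3, y = 1/3 ↦ 1  ≥
x = 2/3, y = 2/3 ↦ 1  ≥
x = 2/3, y = 1 ↦ 2/3  <
x = 1, y = 0 ↦ 1  ≥
x = 1, y = 1/3 ↦ 1  ≥
x = 1, y = 2/3 ↦ 1  ≥
x = 1, y = 1 ↦ 1  ≥
So 13 of the 16 assignments meet the threshold.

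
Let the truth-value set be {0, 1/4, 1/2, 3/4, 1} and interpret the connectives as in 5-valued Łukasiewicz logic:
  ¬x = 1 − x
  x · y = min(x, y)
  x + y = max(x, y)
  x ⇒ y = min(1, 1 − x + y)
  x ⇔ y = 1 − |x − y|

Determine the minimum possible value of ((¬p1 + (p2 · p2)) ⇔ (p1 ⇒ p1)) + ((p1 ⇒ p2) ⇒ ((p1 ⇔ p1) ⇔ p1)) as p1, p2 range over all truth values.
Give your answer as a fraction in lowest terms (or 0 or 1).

1/2

Take p1 = 1/2, p2 = 1/2:
¬p1 = ¬1/2 = 1/2
p2 · p2 = 1/2 · 1/2 = 1/2
¬p1 + (p2 · p2) = 1/2 + 1/2 = 1/2
p1 ⇒ p1 = 1/2 ⇒ 1/2 = 1
(¬p1 + (p2 · p2)) ⇔ (p1 ⇒ p1) = 1/2 ⇔ 1 = 1/2
p1 ⇒ p2 = 1/2 ⇒ 1/2 = 1
p1 ⇔ p1 = 1/2 ⇔ 1/2 = 1
(p1 ⇔ p1) ⇔ p1 = 1 ⇔ 1/2 = 1/2
(p1 ⇒ p2) ⇒ ((p1 ⇔ p1) ⇔ p1) = 1 ⇒ 1/2 = 1/2
((¬p1 + (p2 · p2)) ⇔ (p1 ⇒ p1)) + ((p1 ⇒ p2) ⇒ ((p1 ⇔ p1) ⇔ p1)) = 1/2 + 1/2 = 1/2
No assignment yields a value below 1/2, so this is the minimum.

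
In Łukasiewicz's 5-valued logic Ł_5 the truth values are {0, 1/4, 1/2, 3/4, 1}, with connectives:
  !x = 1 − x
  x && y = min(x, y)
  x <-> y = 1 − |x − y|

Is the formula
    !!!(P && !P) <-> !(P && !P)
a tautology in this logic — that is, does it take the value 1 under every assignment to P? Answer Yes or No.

Yes

P = 0 ↦ 1
P = 1/4 ↦ 1
P = 1/2 ↦ 1
P = 3/4 ↦ 1
P = 1 ↦ 1
Every assignment gives a value ≥ 1.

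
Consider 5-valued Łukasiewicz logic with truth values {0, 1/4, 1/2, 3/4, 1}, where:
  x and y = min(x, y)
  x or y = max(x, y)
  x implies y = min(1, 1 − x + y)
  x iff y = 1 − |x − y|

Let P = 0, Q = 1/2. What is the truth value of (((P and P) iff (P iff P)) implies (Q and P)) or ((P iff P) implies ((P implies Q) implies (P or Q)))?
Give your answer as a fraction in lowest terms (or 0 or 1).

1

P and P = 0 and 0 = 0
P iff P = 0 iff 0 = 1
(P and P) iff (P iff P) = 0 iff 1 = 0
Q and P = 1/2 and 0 = 0
((P and P) iff (P iff P)) implies (Q and P) = 0 implies 0 = 1
P iff P = 0 iff 0 = 1
P implies Q = 0 implies 1/2 = 1
P or Q = 0 or 1/2 = 1/2
(P implies Q) implies (P or Q) = 1 implies 1/2 = 1/2
(P iff P) implies ((P implies Q) implies (P or Q)) = 1 implies 1/2 = 1/2
(((P and P) iff (P iff P)) implies (Q and P)) or ((P iff P) implies ((P implies Q) implies (P or Q))) = 1 or 1/2 = 1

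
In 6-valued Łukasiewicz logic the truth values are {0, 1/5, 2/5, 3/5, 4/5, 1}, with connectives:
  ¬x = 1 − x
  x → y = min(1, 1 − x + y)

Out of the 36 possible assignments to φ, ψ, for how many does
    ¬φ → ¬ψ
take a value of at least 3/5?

30

value 1: 21 assignments (counts)
value 4/5: 5 assignments (counts)
value 3/5: 4 assignments (counts)
value 2/5: 3 assignments
value 1/5: 2 assignments
value 0: 1 assignment
So 30 of the 36 assignments meet the threshold.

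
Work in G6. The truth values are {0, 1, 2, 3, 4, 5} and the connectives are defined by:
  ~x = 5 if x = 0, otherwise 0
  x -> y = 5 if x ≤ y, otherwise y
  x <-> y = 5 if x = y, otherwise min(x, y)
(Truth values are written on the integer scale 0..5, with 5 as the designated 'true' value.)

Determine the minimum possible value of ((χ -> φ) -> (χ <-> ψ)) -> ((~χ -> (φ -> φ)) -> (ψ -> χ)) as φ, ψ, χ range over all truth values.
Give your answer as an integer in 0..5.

1

Take φ = 0, ψ = 2, χ = 1:
χ -> φ = 1 -> 0 = 0
χ <-> ψ = 1 <-> 2 = 1
(χ -> φ) -> (χ <-> ψ) = 0 -> 1 = 5
~χ = ~1 = 0
φ -> φ = 0 -> 0 = 5
~χ -> (φ -> φ) = 0 -> 5 = 5
ψ -> χ = 2 -> 1 = 1
(~χ -> (φ -> φ)) -> (ψ -> χ) = 5 -> 1 = 1
((χ -> φ) -> (χ <-> ψ)) -> ((~χ -> (φ -> φ)) -> (ψ -> χ)) = 5 -> 1 = 1
No assignment yields a value below 1, so this is the minimum.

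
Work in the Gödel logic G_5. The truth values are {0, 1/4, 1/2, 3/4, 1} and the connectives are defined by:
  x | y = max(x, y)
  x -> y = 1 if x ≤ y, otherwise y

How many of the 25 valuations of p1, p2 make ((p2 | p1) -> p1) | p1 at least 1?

15

value 1: 15 assignments (counts)
value 3/4: 1 assignment
value 1/2: 2 assignments
value 1/4: 3 assignments
value 0: 4 assignments
So 15 of the 25 assignments meet the threshold.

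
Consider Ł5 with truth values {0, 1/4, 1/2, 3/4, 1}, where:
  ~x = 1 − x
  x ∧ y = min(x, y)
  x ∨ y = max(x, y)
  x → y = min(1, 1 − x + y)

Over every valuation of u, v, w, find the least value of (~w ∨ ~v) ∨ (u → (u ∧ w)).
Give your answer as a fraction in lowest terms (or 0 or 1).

1/2

Take u = 1, v = 1/2, w = 1/2:
~w = ~1/2 = 1/2
~v = ~1/2 = 1/2
~w ∨ ~v = 1/2 ∨ 1/2 = 1/2
u ∧ w = 1 ∧ 1/2 = 1/2
u → (u ∧ w) = 1 → 1/2 = 1/2
(~w ∨ ~v) ∨ (u → (u ∧ w)) = 1/2 ∨ 1/2 = 1/2
No assignment yields a value below 1/2, so this is the minimum.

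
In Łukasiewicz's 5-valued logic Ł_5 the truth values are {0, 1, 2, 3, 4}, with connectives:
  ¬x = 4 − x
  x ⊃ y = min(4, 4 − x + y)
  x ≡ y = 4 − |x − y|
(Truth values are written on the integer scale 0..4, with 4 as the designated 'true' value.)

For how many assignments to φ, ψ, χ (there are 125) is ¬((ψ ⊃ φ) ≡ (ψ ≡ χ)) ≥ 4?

value 4: 7 assignments (counts)
value 3: 16 assignments
value 2: 29 assignments
value 1: 44 assignments
value 0: 29 assignments
So 7 of the 125 assignments meet the threshold.

7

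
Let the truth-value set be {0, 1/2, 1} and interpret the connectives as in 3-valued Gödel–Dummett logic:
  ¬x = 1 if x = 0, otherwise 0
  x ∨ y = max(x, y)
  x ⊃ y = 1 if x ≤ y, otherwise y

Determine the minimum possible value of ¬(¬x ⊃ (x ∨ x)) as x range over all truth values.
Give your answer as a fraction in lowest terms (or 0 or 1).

Take x = 1/2:
¬x = ¬1/2 = 0
x ∨ x = 1/2 ∨ 1/2 = 1/2
¬x ⊃ (x ∨ x) = 0 ⊃ 1/2 = 1
¬(¬x ⊃ (x ∨ x)) = ¬1 = 0
No assignment yields a value below 0, so this is the minimum.

0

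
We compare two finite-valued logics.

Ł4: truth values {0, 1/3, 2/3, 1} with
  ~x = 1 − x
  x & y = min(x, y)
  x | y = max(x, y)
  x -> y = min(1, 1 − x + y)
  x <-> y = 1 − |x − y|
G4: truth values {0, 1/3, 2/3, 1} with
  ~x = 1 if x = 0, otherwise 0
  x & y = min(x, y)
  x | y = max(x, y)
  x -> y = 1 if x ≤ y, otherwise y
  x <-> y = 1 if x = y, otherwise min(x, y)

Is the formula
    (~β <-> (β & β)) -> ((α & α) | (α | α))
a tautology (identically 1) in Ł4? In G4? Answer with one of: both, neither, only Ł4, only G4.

In Ł4: at α = 0, β = 1/3 the value is 1/3 — not a tautology.
In G4: every assignment gives 1 — tautology.

only G4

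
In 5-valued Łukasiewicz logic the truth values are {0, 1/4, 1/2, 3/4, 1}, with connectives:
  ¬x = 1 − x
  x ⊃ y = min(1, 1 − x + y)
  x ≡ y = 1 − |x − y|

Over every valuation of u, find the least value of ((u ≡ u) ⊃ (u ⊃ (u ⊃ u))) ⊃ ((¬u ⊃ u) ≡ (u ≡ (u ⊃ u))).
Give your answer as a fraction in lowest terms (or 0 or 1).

Take u = 1/2:
u ≡ u = 1/2 ≡ 1/2 = 1
u ⊃ u = 1/2 ⊃ 1/2 = 1
u ⊃ (u ⊃ u) = 1/2 ⊃ 1 = 1
(u ≡ u) ⊃ (u ⊃ (u ⊃ u)) = 1 ⊃ 1 = 1
¬u = ¬1/2 = 1/2
¬u ⊃ u = 1/2 ⊃ 1/2 = 1
u ⊃ u = 1/2 ⊃ 1/2 = 1
u ≡ (u ⊃ u) = 1/2 ≡ 1 = 1/2
(¬u ⊃ u) ≡ (u ≡ (u ⊃ u)) = 1 ≡ 1/2 = 1/2
((u ≡ u) ⊃ (u ⊃ (u ⊃ u))) ⊃ ((¬u ⊃ u) ≡ (u ≡ (u ⊃ u))) = 1 ⊃ 1/2 = 1/2
No assignment yields a value below 1/2, so this is the minimum.

1/2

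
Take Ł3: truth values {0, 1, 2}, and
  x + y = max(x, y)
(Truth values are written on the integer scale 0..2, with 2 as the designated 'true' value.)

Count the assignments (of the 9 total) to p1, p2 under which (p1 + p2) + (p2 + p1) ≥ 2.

p1 = 0, p2 = 0 ↦ 0  <
p1 = 0, p2 = 1 ↦ 1  <
p1 = 0, p2 = 2 ↦ 2  ≥
p1 = 1, p2 = 0 ↦ 1  <
p1 = 1, p2 = 1 ↦ 1  <
p1 = 1, p2 = 2 ↦ 2  ≥
p1 = 2, p2 = 0 ↦ 2  ≥
p1 = 2, p2 = 1 ↦ 2  ≥
p1 = 2, p2 = 2 ↦ 2  ≥
So 5 of the 9 assignments meet the threshold.

5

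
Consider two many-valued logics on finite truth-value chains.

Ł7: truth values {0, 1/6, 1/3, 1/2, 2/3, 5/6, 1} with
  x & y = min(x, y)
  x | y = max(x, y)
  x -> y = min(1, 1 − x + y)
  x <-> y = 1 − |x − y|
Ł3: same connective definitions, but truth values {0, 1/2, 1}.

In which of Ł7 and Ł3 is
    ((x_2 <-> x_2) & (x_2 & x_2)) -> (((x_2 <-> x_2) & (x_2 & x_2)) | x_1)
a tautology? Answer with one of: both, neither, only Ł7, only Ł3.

both

In Ł7: every assignment gives 1 — tautology.
In Ł3: every assignment gives 1 — tautology.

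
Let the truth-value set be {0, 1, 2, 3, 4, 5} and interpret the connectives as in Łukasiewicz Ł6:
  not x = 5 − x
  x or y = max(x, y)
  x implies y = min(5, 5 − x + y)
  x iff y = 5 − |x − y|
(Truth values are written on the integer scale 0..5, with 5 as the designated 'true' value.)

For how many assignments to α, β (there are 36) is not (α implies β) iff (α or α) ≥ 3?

value 5: 11 assignments (counts)
value 4: 9 assignments (counts)
value 3: 7 assignments (counts)
value 2: 5 assignments
value 1: 3 assignments
value 0: 1 assignment
So 27 of the 36 assignments meet the threshold.

27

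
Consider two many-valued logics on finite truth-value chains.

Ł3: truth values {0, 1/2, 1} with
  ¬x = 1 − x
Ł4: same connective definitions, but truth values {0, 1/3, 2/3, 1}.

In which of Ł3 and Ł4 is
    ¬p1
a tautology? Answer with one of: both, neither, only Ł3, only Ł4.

neither

In Ł3: at p1 = 1/2 the value is 1/2 — not a tautology.
In Ł4: at p1 = 1/3 the value is 2/3 — not a tautology.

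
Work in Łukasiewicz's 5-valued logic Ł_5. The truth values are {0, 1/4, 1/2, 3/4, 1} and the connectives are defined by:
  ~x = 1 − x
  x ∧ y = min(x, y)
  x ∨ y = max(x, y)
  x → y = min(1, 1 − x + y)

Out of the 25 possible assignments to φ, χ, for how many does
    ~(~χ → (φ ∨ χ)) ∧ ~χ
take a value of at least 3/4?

2

value 1: 1 assignment (counts)
value 3/4: 1 assignment (counts)
value 1/2: 3 assignments
value 1/4: 2 assignments
value 0: 18 assignments
So 2 of the 25 assignments meet the threshold.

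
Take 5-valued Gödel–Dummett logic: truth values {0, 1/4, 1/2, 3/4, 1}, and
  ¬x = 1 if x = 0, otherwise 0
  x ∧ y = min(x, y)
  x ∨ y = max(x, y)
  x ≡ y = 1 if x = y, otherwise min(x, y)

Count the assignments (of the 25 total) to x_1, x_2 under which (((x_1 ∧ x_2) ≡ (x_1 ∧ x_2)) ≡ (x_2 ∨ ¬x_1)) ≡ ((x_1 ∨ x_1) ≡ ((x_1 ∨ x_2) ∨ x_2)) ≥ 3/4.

value 1: 2 assignments (counts)
value 3/4: 3 assignments (counts)
value 1/2: 5 assignments
value 1/4: 7 assignments
value 0: 8 assignments
So 5 of the 25 assignments meet the threshold.

5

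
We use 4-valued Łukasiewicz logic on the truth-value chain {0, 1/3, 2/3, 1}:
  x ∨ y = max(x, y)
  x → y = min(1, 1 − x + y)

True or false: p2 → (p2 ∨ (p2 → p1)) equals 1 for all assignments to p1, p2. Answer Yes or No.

Yes

p1 = 0, p2 = 0 ↦ 1
p1 = 0, p2 = 1/3 ↦ 1
p1 = 0, p2 = 2/3 ↦ 1
p1 = 0, p2 = 1 ↦ 1
p1 = 1/3, p2 = 0 ↦ 1
p1 = 1/3, p2 = 1/3 ↦ 1
p1 = 1/3, p2 = 2/3 ↦ 1
p1 = 1/3, p2 = 1 ↦ 1
p1 = 2/3, p2 = 0 ↦ 1
p1 = 2/3, p2 = 1/3 ↦ 1
p1 = 2/3, p2 = 2/3 ↦ 1
p1 = 2/3, p2 = 1 ↦ 1
p1 = 1, p2 = 0 ↦ 1
p1 = 1, p2 = 1/3 ↦ 1
p1 = 1, p2 = 2/3 ↦ 1
p1 = 1, p2 = 1 ↦ 1
Every assignment gives a value ≥ 1.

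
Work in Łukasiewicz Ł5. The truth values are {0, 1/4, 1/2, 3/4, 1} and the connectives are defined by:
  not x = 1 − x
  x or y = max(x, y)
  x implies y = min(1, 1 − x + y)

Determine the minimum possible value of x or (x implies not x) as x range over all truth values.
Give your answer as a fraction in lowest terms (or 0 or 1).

Take x = 3/4:
not x = not 3/4 = 1/4
x implies not x = 3/4 implies 1/4 = 1/2
x or (x implies not x) = 3/4 or 1/2 = 3/4
No assignment yields a value below 3/4, so this is the minimum.

3/4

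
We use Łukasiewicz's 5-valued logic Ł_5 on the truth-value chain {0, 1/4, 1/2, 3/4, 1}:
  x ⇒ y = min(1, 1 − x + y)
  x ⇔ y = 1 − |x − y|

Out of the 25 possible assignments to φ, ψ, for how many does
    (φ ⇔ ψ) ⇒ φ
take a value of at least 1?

13

value 1: 13 assignments (counts)
value 3/4: 5 assignments
value 1/2: 4 assignments
value 1/4: 2 assignments
value 0: 1 assignment
So 13 of the 25 assignments meet the threshold.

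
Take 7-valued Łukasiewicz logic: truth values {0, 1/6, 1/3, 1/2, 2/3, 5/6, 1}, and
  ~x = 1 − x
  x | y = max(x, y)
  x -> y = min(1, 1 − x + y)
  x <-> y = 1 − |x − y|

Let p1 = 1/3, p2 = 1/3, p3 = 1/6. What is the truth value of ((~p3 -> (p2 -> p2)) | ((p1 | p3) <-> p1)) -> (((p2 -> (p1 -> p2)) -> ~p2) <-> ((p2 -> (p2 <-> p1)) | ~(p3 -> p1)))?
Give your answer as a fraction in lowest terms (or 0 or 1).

~p3 = ~1/6 = 5/6
p2 -> p2 = 1/3 -> 1/3 = 1
~p3 -> (p2 -> p2) = 5/6 -> 1 = 1
p1 | p3 = 1/3 | 1/6 = 1/3
(p1 | p3) <-> p1 = 1/3 <-> 1/3 = 1
(~p3 -> (p2 -> p2)) | ((p1 | p3) <-> p1) = 1 | 1 = 1
p1 -> p2 = 1/3 -> 1/3 = 1
p2 -> (p1 -> p2) = 1/3 -> 1 = 1
~p2 = ~1/3 = 2/3
(p2 -> (p1 -> p2)) -> ~p2 = 1 -> 2/3 = 2/3
p2 <-> p1 = 1/3 <-> 1/3 = 1
p2 -> (p2 <-> p1) = 1/3 -> 1 = 1
p3 -> p1 = 1/6 -> 1/3 = 1
~(p3 -> p1) = ~1 = 0
(p2 -> (p2 <-> p1)) | ~(p3 -> p1) = 1 | 0 = 1
((p2 -> (p1 -> p2)) -> ~p2) <-> ((p2 -> (p2 <-> p1)) | ~(p3 -> p1)) = 2/3 <-> 1 = 2/3
((~p3 -> (p2 -> p2)) | ((p1 | p3) <-> p1)) -> (((p2 -> (p1 -> p2)) -> ~p2) <-> ((p2 -> (p2 <-> p1)) | ~(p3 -> p1))) = 1 -> 2/3 = 2/3

2/3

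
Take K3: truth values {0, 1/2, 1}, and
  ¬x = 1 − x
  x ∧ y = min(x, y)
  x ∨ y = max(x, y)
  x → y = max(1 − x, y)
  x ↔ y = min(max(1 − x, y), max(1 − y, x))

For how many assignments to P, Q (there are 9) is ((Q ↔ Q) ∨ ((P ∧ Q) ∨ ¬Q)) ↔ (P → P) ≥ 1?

4

P = 0, Q = 0 ↦ 1  ≥
P = 0, Q = 1/2 ↦ 1/2  <
P = 0, Q = 1 ↦ 1  ≥
P = 1/2, Q = 0 ↦ 1/2  <
P = 1/2, Q = 1/2 ↦ 1/2  <
P = 1/2, Q = 1 ↦ 1/2  <
P = 1, Q = 0 ↦ 1  ≥
P = 1, Q = 1/2 ↦ 1/2  <
P = 1, Q = 1 ↦ 1  ≥
So 4 of the 9 assignments meet the threshold.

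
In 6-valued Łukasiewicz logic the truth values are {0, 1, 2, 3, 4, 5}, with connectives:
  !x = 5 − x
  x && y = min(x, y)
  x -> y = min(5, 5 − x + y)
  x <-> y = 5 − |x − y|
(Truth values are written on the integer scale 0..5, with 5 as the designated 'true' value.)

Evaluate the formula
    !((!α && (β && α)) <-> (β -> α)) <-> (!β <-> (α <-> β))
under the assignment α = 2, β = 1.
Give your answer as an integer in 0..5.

!α = !2 = 3
β && α = 1 && 2 = 1
!α && (β && α) = 3 && 1 = 1
β -> α = 1 -> 2 = 5
(!α && (β && α)) <-> (β -> α) = 1 <-> 5 = 1
!((!α && (β && α)) <-> (β -> α)) = !1 = 4
!β = !1 = 4
α <-> β = 2 <-> 1 = 4
!β <-> (α <-> β) = 4 <-> 4 = 5
!((!α && (β && α)) <-> (β -> α)) <-> (!β <-> (α <-> β)) = 4 <-> 5 = 4

4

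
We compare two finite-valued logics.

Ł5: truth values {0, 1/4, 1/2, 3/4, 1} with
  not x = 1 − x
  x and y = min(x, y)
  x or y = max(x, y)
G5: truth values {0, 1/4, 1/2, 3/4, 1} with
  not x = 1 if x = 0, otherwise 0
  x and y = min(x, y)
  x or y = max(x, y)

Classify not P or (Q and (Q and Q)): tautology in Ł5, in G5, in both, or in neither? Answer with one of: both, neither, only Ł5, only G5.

In Ł5: at P = 1/4, Q = 0 the value is 3/4 — not a tautology.
In G5: at P = 1/4, Q = 0 the value is 0 — not a tautology.

neither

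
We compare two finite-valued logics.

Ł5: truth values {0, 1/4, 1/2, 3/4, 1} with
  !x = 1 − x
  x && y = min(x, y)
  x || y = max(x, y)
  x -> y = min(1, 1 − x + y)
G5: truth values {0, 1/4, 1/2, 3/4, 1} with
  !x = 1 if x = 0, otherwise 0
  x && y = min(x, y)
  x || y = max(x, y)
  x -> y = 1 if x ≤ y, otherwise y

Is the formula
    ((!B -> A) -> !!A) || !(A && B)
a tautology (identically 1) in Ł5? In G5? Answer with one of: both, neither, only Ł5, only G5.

In Ł5: at A = 1/4, B = 1/4 the value is 3/4 — not a tautology.
In G5: every assignment gives 1 — tautology.

only G5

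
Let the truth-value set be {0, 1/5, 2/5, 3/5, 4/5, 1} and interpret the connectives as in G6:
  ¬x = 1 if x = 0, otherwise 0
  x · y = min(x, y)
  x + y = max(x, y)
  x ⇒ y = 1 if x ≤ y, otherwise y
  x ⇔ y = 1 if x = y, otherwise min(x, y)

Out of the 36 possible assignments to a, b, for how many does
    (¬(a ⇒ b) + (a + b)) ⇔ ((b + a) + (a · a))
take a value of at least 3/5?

34

value 1: 32 assignments (counts)
value 4/5: 1 assignment (counts)
value 3/5: 1 assignment (counts)
value 2/5: 1 assignment
value 1/5: 1 assignment
So 34 of the 36 assignments meet the threshold.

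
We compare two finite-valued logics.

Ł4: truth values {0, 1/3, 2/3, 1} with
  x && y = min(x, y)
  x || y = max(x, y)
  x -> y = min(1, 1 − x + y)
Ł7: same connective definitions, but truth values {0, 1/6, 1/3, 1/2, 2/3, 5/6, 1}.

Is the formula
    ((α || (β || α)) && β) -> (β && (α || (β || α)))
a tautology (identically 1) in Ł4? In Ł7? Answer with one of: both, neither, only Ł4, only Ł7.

both

In Ł4: every assignment gives 1 — tautology.
In Ł7: every assignment gives 1 — tautology.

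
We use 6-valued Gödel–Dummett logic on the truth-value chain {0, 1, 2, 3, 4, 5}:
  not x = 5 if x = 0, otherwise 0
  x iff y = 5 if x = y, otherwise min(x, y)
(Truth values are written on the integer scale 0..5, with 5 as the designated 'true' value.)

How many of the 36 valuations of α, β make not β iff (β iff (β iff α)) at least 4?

10

value 5: 10 assignments (counts)
value 0: 26 assignments
So 10 of the 36 assignments meet the threshold.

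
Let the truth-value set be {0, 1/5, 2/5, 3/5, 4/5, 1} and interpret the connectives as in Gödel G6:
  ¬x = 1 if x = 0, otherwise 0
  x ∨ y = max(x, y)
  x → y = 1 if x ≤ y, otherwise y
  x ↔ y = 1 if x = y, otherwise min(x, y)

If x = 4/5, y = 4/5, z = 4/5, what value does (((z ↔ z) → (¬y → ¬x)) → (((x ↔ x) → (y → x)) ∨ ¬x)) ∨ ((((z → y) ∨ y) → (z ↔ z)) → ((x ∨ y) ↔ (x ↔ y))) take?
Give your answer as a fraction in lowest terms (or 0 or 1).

1

z ↔ z = 4/5 ↔ 4/5 = 1
¬y = ¬4/5 = 0
¬x = ¬4/5 = 0
¬y → ¬x = 0 → 0 = 1
(z ↔ z) → (¬y → ¬x) = 1 → 1 = 1
x ↔ x = 4/5 ↔ 4/5 = 1
y → x = 4/5 → 4/5 = 1
(x ↔ x) → (y → x) = 1 → 1 = 1
¬x = ¬4/5 = 0
((x ↔ x) → (y → x)) ∨ ¬x = 1 ∨ 0 = 1
((z ↔ z) → (¬y → ¬x)) → (((x ↔ x) → (y → x)) ∨ ¬x) = 1 → 1 = 1
z → y = 4/5 → 4/5 = 1
(z → y) ∨ y = 1 ∨ 4/5 = 1
z ↔ z = 4/5 ↔ 4/5 = 1
((z → y) ∨ y) → (z ↔ z) = 1 → 1 = 1
x ∨ y = 4/5 ∨ 4/5 = 4/5
x ↔ y = 4/5 ↔ 4/5 = 1
(x ∨ y) ↔ (x ↔ y) = 4/5 ↔ 1 = 4/5
(((z → y) ∨ y) → (z ↔ z)) → ((x ∨ y) ↔ (x ↔ y)) = 1 → 4/5 = 4/5
(((z ↔ z) → (¬y → ¬x)) → (((x ↔ x) → (y → x)) ∨ ¬x)) ∨ ((((z → y) ∨ y) → (z ↔ z)) → ((x ∨ y) ↔ (x ↔ y))) = 1 ∨ 4/5 = 1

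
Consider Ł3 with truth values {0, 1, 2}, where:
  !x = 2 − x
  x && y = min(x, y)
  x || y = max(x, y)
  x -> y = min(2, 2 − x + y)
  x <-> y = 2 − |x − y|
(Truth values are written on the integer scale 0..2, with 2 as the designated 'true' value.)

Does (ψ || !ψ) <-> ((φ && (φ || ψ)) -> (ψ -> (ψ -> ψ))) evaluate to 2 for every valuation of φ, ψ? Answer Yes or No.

Counterexample: take φ = 0, ψ = 1.
!ψ = !1 = 1
ψ || !ψ = 1 || 1 = 1
φ || ψ = 0 || 1 = 1
φ && (φ || ψ) = 0 && 1 = 0
ψ -> ψ = 1 -> 1 = 2
ψ -> (ψ -> ψ) = 1 -> 2 = 2
(φ && (φ || ψ)) -> (ψ -> (ψ -> ψ)) = 0 -> 2 = 2
(ψ || !ψ) <-> ((φ && (φ || ψ)) -> (ψ -> (ψ -> ψ))) = 1 <-> 2 = 1
This gives 1 ≠ 2.

No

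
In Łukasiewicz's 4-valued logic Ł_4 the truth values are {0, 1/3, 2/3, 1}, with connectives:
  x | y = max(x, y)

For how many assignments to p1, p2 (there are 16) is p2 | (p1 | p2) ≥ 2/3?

12

p1 = 0, p2 = 0 ↦ 0  <
p1 = 0, p2 = 1/3 ↦ 1/3  <
p1 = 0, p2 = 2/3 ↦ 2/3  ≥
p1 = 0, p2 = 1 ↦ 1  ≥
p1 = 1/3, p2 = 0 ↦ 1/3  <
p1 = 1/3, p2 = 1/3 ↦ 1/3  <
p1 = 1/3, p2 = 2/3 ↦ 2/3  ≥
p1 = 1/3, p2 = 1 ↦ 1  ≥
p1 = 2/3, p2 = 0 ↦ 2/3  ≥
p1 = 2/3, p2 = 1/3 ↦ 2/3  ≥
p1 = 2/3, p2 = 2/3 ↦ 2/3  ≥
p1 = 2/3, p2 = 1 ↦ 1  ≥
p1 = 1, p2 = 0 ↦ 1  ≥
p1 = 1, p2 = 1/3 ↦ 1  ≥
p1 = 1, p2 = 2/3 ↦ 1  ≥
p1 = 1, p2 = 1 ↦ 1  ≥
So 12 of the 16 assignments meet the threshold.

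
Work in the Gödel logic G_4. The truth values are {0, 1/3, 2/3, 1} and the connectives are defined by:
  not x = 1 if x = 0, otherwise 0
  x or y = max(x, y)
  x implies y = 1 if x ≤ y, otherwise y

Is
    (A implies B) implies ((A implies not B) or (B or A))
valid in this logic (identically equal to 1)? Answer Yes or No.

No

Counterexample: take A = 1/3, B = 1/3.
A implies B = 1/3 implies 1/3 = 1
not B = not 1/3 = 0
A implies not B = 1/3 implies 0 = 0
B or A = 1/3 or 1/3 = 1/3
(A implies not B) or (B or A) = 0 or 1/3 = 1/3
(A implies B) implies ((A implies not B) or (B or A)) = 1 implies 1/3 = 1/3
This gives 1/3 ≠ 1.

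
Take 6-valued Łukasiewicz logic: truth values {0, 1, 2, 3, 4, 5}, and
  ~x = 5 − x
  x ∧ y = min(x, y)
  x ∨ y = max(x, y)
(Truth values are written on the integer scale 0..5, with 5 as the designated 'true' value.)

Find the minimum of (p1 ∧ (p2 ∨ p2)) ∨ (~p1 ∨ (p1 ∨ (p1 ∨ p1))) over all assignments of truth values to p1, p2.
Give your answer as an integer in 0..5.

Take p1 = 2, p2 = 0:
p2 ∨ p2 = 0 ∨ 0 = 0
p1 ∧ (p2 ∨ p2) = 2 ∧ 0 = 0
~p1 = ~2 = 3
p1 ∨ p1 = 2 ∨ 2 = 2
p1 ∨ (p1 ∨ p1) = 2 ∨ 2 = 2
~p1 ∨ (p1 ∨ (p1 ∨ p1)) = 3 ∨ 2 = 3
(p1 ∧ (p2 ∨ p2)) ∨ (~p1 ∨ (p1 ∨ (p1 ∨ p1))) = 0 ∨ 3 = 3
No assignment yields a value below 3, so this is the minimum.

3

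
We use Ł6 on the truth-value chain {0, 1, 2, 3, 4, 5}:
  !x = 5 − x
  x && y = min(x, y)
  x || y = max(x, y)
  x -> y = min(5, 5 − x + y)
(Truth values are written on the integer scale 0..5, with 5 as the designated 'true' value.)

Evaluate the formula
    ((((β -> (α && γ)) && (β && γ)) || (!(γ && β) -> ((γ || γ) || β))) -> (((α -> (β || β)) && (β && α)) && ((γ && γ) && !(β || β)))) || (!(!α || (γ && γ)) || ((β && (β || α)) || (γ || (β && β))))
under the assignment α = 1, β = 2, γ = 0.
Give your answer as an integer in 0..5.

α && γ = 1 && 0 = 0
β -> (α && γ) = 2 -> 0 = 3
β && γ = 2 && 0 = 0
(β -> (α && γ)) && (β && γ) = 3 && 0 = 0
γ && β = 0 && 2 = 0
!(γ && β) = !0 = 5
γ || γ = 0 || 0 = 0
(γ || γ) || β = 0 || 2 = 2
!(γ && β) -> ((γ || γ) || β) = 5 -> 2 = 2
((β -> (α && γ)) && (β && γ)) || (!(γ && β) -> ((γ || γ) || β)) = 0 || 2 = 2
β || β = 2 || 2 = 2
α -> (β || β) = 1 -> 2 = 5
β && α = 2 && 1 = 1
(α -> (β || β)) && (β && α) = 5 && 1 = 1
γ && γ = 0 && 0 = 0
β || β = 2 || 2 = 2
!(β || β) = !2 = 3
(γ && γ) && !(β || β) = 0 && 3 = 0
((α -> (β || β)) && (β && α)) && ((γ && γ) && !(β || β)) = 1 && 0 = 0
(((β -> (α && γ)) && (β && γ)) || (!(γ && β) -> ((γ || γ) || β))) -> (((α -> (β || β)) && (β && α)) && ((γ && γ) && !(β || β))) = 2 -> 0 = 3
!α = !1 = 4
γ && γ = 0 && 0 = 0
!α || (γ && γ) = 4 || 0 = 4
!(!α || (γ && γ)) = !4 = 1
β || α = 2 || 1 = 2
β && (β || α) = 2 && 2 = 2
β && β = 2 && 2 = 2
γ || (β && β) = 0 || 2 = 2
(β && (β || α)) || (γ || (β && β)) = 2 || 2 = 2
!(!α || (γ && γ)) || ((β && (β || α)) || (γ || (β && β))) = 1 || 2 = 2
((((β -> (α && γ)) && (β && γ)) || (!(γ && β) -> ((γ || γ) || β))) -> (((α -> (β || β)) && (β && α)) && ((γ && γ) && !(β || β)))) || (!(!α || (γ && γ)) || ((β && (β || α)) || (γ || (β && β)))) = 3 || 2 = 3

3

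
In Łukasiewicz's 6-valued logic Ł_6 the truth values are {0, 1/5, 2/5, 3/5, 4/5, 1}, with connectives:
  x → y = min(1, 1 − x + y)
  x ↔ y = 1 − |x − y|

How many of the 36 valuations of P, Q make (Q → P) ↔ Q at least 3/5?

16

value 1: 3 assignments (counts)
value 4/5: 7 assignments (counts)
value 3/5: 6 assignments (counts)
value 2/5: 7 assignments
value 1/5: 6 assignments
value 0: 7 assignments
So 16 of the 36 assignments meet the threshold.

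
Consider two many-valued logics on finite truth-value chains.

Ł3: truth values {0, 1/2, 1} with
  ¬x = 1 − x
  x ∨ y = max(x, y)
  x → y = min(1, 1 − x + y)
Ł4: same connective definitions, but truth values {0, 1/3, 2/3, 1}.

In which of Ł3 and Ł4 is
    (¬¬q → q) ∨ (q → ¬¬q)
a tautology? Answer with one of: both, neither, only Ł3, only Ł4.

both

In Ł3: every assignment gives 1 — tautology.
In Ł4: every assignment gives 1 — tautology.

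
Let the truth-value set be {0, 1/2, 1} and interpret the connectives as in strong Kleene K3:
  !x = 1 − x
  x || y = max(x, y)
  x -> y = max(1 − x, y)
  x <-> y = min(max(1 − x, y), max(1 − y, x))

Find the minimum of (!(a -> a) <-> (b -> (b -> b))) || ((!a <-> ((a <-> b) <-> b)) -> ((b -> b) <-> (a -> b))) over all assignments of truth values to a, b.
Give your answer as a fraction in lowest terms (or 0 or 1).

1/2

Take a = 0, b = 1/2:
a -> a = 0 -> 0 = 1
!(a -> a) = !1 = 0
b -> b = 1/2 -> 1/2 = 1/2
b -> (b -> b) = 1/2 -> 1/2 = 1/2
!(a -> a) <-> (b -> (b -> b)) = 0 <-> 1/2 = 1/2
!a = !0 = 1
a <-> b = 0 <-> 1/2 = 1/2
(a <-> b) <-> b = 1/2 <-> 1/2 = 1/2
!a <-> ((a <-> b) <-> b) = 1 <-> 1/2 = 1/2
b -> b = 1/2 -> 1/2 = 1/2
a -> b = 0 -> 1/2 = 1
(b -> b) <-> (a -> b) = 1/2 <-> 1 = 1/2
(!a <-> ((a <-> b) <-> b)) -> ((b -> b) <-> (a -> b)) = 1/2 -> 1/2 = 1/2
(!(a -> a) <-> (b -> (b -> b))) || ((!a <-> ((a <-> b) <-> b)) -> ((b -> b) <-> (a -> b))) = 1/2 || 1/2 = 1/2
No assignment yields a value below 1/2, so this is the minimum.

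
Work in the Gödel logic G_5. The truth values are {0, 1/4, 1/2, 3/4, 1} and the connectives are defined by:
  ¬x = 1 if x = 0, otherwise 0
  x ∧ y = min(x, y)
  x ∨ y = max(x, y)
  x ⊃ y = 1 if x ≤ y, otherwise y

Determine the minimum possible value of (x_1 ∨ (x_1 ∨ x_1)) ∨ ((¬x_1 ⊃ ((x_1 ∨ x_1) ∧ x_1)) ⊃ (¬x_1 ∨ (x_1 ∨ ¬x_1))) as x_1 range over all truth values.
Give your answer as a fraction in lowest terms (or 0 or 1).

Take x_1 = 1/4:
x_1 ∨ x_1 = 1/4 ∨ 1/4 = 1/4
x_1 ∨ (x_1 ∨ x_1) = 1/4 ∨ 1/4 = 1/4
¬x_1 = ¬1/4 = 0
x_1 ∨ x_1 = 1/4 ∨ 1/4 = 1/4
(x_1 ∨ x_1) ∧ x_1 = 1/4 ∧ 1/4 = 1/4
¬x_1 ⊃ ((x_1 ∨ x_1) ∧ x_1) = 0 ⊃ 1/4 = 1
¬x_1 = ¬1/4 = 0
¬x_1 = ¬1/4 = 0
x_1 ∨ ¬x_1 = 1/4 ∨ 0 = 1/4
¬x_1 ∨ (x_1 ∨ ¬x_1) = 0 ∨ 1/4 = 1/4
(¬x_1 ⊃ ((x_1 ∨ x_1) ∧ x_1)) ⊃ (¬x_1 ∨ (x_1 ∨ ¬x_1)) = 1 ⊃ 1/4 = 1/4
(x_1 ∨ (x_1 ∨ x_1)) ∨ ((¬x_1 ⊃ ((x_1 ∨ x_1) ∧ x_1)) ⊃ (¬x_1 ∨ (x_1 ∨ ¬x_1))) = 1/4 ∨ 1/4 = 1/4
No assignment yields a value below 1/4, so this is the minimum.

1/4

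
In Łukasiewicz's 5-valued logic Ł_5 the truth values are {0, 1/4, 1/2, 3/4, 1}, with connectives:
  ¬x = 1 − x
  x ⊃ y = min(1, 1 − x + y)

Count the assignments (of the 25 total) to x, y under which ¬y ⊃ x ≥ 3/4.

value 1: 15 assignments (counts)
value 3/4: 4 assignments (counts)
value 1/2: 3 assignments
value 1/4: 2 assignments
value 0: 1 assignment
So 19 of the 25 assignments meet the threshold.

19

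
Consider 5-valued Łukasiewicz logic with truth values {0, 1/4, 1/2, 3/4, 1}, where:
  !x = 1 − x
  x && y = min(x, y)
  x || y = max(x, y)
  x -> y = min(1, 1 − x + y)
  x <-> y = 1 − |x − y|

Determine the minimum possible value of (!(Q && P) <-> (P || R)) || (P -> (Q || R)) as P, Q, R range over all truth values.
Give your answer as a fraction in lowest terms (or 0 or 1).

1/2

Take P = 1/2, Q = 0, R = 0:
Q && P = 0 && 1/2 = 0
!(Q && P) = !0 = 1
P || R = 1/2 || 0 = 1/2
!(Q && P) <-> (P || R) = 1 <-> 1/2 = 1/2
Q || R = 0 || 0 = 0
P -> (Q || R) = 1/2 -> 0 = 1/2
(!(Q && P) <-> (P || R)) || (P -> (Q || R)) = 1/2 || 1/2 = 1/2
No assignment yields a value below 1/2, so this is the minimum.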